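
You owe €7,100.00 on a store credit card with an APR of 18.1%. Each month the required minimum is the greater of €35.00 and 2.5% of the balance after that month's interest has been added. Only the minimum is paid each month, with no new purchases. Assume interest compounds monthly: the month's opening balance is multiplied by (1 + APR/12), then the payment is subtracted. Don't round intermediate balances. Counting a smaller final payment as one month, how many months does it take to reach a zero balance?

Monthly rate r = 18.1%/12 = 1.50833% = 0.0150833.
While 2.5% of the post-interest balance exceeds €35.00, each month B ← (B·(1+r))·(1 − 0.025), i.e. B shrinks by the factor (1+r)·0.975 = 0.98971.
This holds for months 1–159. Entering month 160 the balance is €1,370.13; 2.5% of the post-interest balance is now below €35.00, so the flat €35.00 minimum applies from here.
From month 160 a fixed €35.00 at rate r clears €1,370.13 in 60 more payments. Total: 159 + 60 = 219 months.

219 months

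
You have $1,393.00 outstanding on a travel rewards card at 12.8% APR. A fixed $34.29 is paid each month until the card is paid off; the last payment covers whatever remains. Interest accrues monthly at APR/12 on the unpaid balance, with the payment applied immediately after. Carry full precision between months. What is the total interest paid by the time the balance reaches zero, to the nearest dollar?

Monthly rate r = 12.8%/12 = 1.06667% = 0.0106667.
Payoff takes n = ⌈−ln(1 − rB₀/P)/ln(1+r)⌉ = ⌈53.530⌉ = 54 payments; the last is $18.23.
Total paid = 53·$34.29 + $18.23 = $1,835.60.
Total interest = total paid − principal = $1,835.60 − $1,393.00 = $442.60.

$443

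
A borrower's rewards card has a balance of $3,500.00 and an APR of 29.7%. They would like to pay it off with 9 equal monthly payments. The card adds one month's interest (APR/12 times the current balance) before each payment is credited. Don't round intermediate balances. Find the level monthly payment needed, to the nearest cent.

Monthly rate r = 29.7%/12 = 2.475% = 0.02475.
Level-payment amortization: P = B₀·r / (1 − (1+r)^(−n)) = 3500.00·0.02475 / (1 − 1.02475^(−9)).
Denominator 1 − (1+r)^(−9) = 0.197511796.
P = 86.625 / 0.197511796 ≈ 438.58.

$438.58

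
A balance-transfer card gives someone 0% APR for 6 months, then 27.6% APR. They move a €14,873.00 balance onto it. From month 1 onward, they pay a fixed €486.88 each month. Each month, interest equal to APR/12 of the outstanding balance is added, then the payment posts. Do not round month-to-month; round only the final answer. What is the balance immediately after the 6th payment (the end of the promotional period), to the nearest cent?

€11,951.72

Promo months 1–6 at r₀ = 0%/12 = 0; months 7+ at r₁ = 27.6%/12 = 0.023.
After month 6 (no interest yet): B = €14,873.00 − 6·€486.88 = €11,951.72.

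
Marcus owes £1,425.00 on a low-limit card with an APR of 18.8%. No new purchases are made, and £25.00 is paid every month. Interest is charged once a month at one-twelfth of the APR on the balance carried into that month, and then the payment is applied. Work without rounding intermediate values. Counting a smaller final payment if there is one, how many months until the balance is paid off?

Monthly rate r = 18.8%/12 = 1.56667% = 0.0156667.
Recurrence: B ← B·(1+r) − £25.00.
Month 1: interest £22.32; balance after payment £1,422.33.
Month 2: interest £22.28; balance after payment £1,419.61.
Closed form: n = −ln(1 − rB₀/P)/ln(1+r) = −ln(0.107)/ln(1.01567) ≈ 143.769, so the balance reaches zero during payment 144.

144 payments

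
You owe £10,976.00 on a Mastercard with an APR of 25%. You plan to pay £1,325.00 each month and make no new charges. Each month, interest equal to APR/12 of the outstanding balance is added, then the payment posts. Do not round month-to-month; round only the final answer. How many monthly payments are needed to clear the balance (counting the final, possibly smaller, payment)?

Monthly rate r = 25%/12 = 2.08333% = 0.0208333.
Recurrence: B ← B·(1+r) − £1,325.00.
Month 1: interest £228.67; balance after payment £9,879.67.
Month 2: interest £205.83; balance after payment £8,760.49.
Closed form: n = −ln(1 − rB₀/P)/ln(1+r) = −ln(0.82742)/ln(1.02083) ≈ 9.188, so the balance reaches zero during payment 10.

10 payments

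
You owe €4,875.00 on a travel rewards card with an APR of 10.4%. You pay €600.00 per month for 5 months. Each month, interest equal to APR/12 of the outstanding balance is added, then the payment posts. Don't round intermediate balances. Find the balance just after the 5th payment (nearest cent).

€2,037.49

Monthly rate r = 10.4%/12 = 0.866667% = 0.00866667.
Each month: B ← B·(1+r) − €600.00.
Month 1: interest €42.25; balance after payment €4,317.25.
Month 2: interest €37.42; balance after payment €3,754.67.
Month 3: interest €32.54; balance after payment €3,187.21.
Month 4: interest €27.62; balance after payment €2,614.83.
Month 5: interest €22.66; balance after payment €2,037.49.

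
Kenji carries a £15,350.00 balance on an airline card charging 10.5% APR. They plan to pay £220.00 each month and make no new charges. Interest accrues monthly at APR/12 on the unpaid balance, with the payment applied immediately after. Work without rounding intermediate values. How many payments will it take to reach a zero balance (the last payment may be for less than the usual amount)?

Monthly rate r = 10.5%/12 = 0.875% = 0.00875.
Recurrence: B ← B·(1+r) − £220.00.
Month 1: interest £134.31; balance after payment £15,264.31.
Month 2: interest £133.56; balance after payment £15,177.88.
Closed form: n = −ln(1 − rB₀/P)/ln(1+r) = −ln(0.38949)/ln(1.00875) ≈ 108.233, so the balance reaches zero during payment 109.

109 months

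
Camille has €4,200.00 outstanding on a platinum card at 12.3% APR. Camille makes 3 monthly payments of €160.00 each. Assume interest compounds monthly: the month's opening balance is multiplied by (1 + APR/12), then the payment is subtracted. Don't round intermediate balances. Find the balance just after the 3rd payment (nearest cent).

€3,845.54

Monthly rate r = 12.3%/12 = 1.025% = 0.01025.
Each month: B ← B·(1+r) − €160.00.
Month 1: interest €43.05; balance after payment €4,083.05.
Month 2: interest €41.85; balance after payment €3,964.90.
Month 3: interest €40.64; balance after payment €3,845.54.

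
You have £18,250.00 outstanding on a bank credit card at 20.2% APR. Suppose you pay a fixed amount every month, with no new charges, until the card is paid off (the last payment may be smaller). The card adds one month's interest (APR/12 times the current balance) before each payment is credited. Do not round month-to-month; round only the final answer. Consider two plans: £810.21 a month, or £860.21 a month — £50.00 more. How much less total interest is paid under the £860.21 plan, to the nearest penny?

Monthly rate r = 20.2%/12 = 1.68333% = 0.0168333.
At £810.21/mo: n = ⌈−ln(1 − rB₀/P)/ln(1+r)⌉ = 29 payments (last £452.55); total interest = total paid − £18,250.00 = £4,888.43.
At £860.21/mo: 27 payments (last £403.30); total interest £4,518.76.
Interest saved = £4,888.43 − £4,518.76 = £369.67.

£369.67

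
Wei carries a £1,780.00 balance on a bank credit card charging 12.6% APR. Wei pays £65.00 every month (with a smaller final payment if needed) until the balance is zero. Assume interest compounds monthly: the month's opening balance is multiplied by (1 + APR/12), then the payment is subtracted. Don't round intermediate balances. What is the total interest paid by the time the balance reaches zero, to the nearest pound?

£330

Monthly rate r = 12.6%/12 = 1.05% = 0.0105.
Payoff takes n = ⌈−ln(1 − rB₀/P)/ln(1+r)⌉ = ⌈32.458⌉ = 33 payments; the last is £29.84.
Total paid = 32·£65.00 + £29.84 = £2,109.84.
Total interest = total paid − principal = £2,109.84 − £1,780.00 = £329.84.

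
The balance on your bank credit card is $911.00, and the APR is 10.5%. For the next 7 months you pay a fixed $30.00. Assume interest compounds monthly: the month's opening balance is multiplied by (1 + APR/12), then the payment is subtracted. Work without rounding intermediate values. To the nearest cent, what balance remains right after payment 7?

$752.69

Monthly rate r = 10.5%/12 = 0.875% = 0.00875.
Each month: B ← B·(1+r) − $30.00.
Month 1: interest $7.97; balance after payment $888.97.
Month 2: interest $7.78; balance after payment $866.75.
Month 3: interest $7.58; balance after payment $844.33.
Month 4: interest $7.39; balance after payment $821.72.
Month 5: interest $7.19; balance after payment $798.91.
Month 6: interest $6.99; balance after payment $775.90.
Month 7: interest $6.79; balance after payment $752.69.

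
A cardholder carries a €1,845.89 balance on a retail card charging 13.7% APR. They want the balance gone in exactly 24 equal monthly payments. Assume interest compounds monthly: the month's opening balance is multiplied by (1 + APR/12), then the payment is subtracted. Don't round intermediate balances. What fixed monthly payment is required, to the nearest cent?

€88.37

Monthly rate r = 13.7%/12 = 1.14167% = 0.0114167.
Level-payment amortization: P = B₀·r / (1 − (1+r)^(−n)) = 1845.89·0.0114167 / (1 − 1.01142^(−24)).
Denominator 1 − (1+r)^(−24) = 0.23848676.
P = 21.0739 / 0.23848676 ≈ 88.37.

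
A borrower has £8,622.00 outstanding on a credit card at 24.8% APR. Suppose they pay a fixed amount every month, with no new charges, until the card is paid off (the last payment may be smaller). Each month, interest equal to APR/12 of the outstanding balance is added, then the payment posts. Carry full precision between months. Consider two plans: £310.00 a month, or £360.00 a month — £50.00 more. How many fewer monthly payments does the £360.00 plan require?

8 fewer payments

Monthly rate r = 24.8%/12 = 2.06667% = 0.0206667.
At £310.00/mo: n = ⌈−ln(1 − rB₀/P)/ln(1+r)⌉ = 42 payments (last £250.53); total interest = total paid − £8,622.00 = £4,338.53.
At £360.00/mo: 34 payments (last £143.12); total interest £3,401.12.
Payments saved = 42 − 34 = 8.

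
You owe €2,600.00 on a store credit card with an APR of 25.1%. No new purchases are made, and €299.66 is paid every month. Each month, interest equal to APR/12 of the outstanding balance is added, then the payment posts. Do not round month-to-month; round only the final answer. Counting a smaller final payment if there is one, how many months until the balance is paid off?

10 payments

Monthly rate r = 25.1%/12 = 2.09167% = 0.0209167.
Recurrence: B ← B·(1+r) − €299.66.
Month 1: interest €54.38; balance after payment €2,354.72.
Month 2: interest €49.25; balance after payment €2,104.32.
Closed form: n = −ln(1 − rB₀/P)/ln(1+r) = −ln(0.81852)/ln(1.02092) ≈ 9.674, so the balance reaches zero during payment 10.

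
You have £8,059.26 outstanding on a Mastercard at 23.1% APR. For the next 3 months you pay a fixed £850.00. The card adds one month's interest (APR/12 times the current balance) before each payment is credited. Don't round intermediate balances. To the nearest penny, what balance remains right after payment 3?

£5,934.30

Monthly rate r = 23.1%/12 = 1.925% = 0.01925.
Each month: B ← B·(1+r) − £850.00.
Month 1: interest £155.14; balance after payment £7,364.40.
Month 2: interest £141.76; balance after payment £6,656.17.
Month 3: interest £128.13; balance after payment £5,934.30.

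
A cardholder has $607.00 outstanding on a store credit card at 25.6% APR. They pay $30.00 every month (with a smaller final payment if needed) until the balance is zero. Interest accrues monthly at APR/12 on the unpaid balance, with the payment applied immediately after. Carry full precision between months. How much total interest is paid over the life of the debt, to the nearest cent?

$196.04

Monthly rate r = 25.6%/12 = 2.13333% = 0.0213333.
Payoff takes n = ⌈−ln(1 − rB₀/P)/ln(1+r)⌉ = ⌈26.766⌉ = 27 payments; the last is $23.04.
Total paid = 26·$30.00 + $23.04 = $803.04.
Total interest = total paid − principal = $803.04 − $607.00 = $196.04.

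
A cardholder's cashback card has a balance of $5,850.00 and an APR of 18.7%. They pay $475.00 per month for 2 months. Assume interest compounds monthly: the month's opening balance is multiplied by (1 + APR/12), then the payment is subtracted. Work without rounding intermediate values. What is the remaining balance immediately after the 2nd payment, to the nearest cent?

$5,076.34

Monthly rate r = 18.7%/12 = 1.55833% = 0.0155833.
Each month: B ← B·(1+r) − $475.00.
Month 1: interest $91.16; balance after payment $5,466.16.
Month 2: interest $85.18; balance after payment $5,076.34.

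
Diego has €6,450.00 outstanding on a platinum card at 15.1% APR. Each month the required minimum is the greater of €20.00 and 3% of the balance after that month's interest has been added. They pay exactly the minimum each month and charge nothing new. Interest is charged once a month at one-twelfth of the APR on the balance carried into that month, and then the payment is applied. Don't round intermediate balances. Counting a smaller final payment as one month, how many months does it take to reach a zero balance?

Monthly rate r = 15.1%/12 = 1.25833% = 0.0125833.
While 3% of the post-interest balance exceeds €20.00, each month B ← (B·(1+r))·(1 − 0.03), i.e. B shrinks by the factor (1+r)·0.97 = 0.98221.
This holds for months 1–128. Entering month 129 the balance is €647.86; 3% of the post-interest balance is now below €20.00, so the flat €20.00 minimum applies from here.
From month 129 a fixed €20.00 at rate r clears €647.86 in 42 more payments. Total: 128 + 42 = 170 months.

170 months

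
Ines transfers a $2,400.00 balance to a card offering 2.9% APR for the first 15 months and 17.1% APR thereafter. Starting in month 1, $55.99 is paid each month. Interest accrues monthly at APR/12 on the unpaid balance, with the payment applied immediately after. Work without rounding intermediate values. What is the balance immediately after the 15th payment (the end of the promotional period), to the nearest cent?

$1,634.28

Promo months 1–15 at r₀ = 2.9%/12 = 0.00241667; months 16+ at r₁ = 17.1%/12 = 0.01425.
After month 15: iterate B ← B·(1+r₀) − $55.99 for 15 months → $1,634.28.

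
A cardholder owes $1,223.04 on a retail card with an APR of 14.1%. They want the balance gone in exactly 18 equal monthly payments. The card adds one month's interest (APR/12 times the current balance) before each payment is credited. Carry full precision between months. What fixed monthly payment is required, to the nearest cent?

$75.78

Monthly rate r = 14.1%/12 = 1.175% = 0.01175.
Level-payment amortization: P = B₀·r / (1 − (1+r)^(−n)) = 1223.04·0.01175 / (1 − 1.01175^(−18)).
Denominator 1 − (1+r)^(−18) = 0.189632221.
P = 14.3707 / 0.189632221 ≈ 75.78.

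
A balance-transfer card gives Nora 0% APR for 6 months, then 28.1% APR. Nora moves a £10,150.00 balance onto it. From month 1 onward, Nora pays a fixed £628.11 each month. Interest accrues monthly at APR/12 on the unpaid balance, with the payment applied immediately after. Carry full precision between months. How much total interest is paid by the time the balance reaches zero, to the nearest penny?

Promo months 1–6 at r₀ = 0%/12 = 0; months 7+ at r₁ = 28.1%/12 = 0.0234167.
After month 6 (no interest yet): B = £10,150.00 − 6·£628.11 = £6,381.34.
Then at r₁ with £628.11/mo: n₂ = −ln(1 − r₁·B/P)/ln(1+r₁) ≈ 11.74 → 12 more payments.
Total paid = 17·£628.11 + £464.58 = £11,142.45; interest = £11,142.45 − £10,150.00 = £992.45.

£992.45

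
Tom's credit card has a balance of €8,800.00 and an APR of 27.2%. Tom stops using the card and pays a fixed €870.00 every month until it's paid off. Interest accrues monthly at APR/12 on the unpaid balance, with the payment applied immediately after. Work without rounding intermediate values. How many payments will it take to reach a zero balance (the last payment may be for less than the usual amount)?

Monthly rate r = 27.2%/12 = 2.26667% = 0.0226667.
Recurrence: B ← B·(1+r) − €870.00.
Month 1: interest €199.47; balance after payment €8,129.47.
Month 2: interest €184.27; balance after payment €7,443.73.
Closed form: n = −ln(1 − rB₀/P)/ln(1+r) = −ln(0.77073)/ln(1.02267) ≈ 11.619, so the balance reaches zero during payment 12.

12 payments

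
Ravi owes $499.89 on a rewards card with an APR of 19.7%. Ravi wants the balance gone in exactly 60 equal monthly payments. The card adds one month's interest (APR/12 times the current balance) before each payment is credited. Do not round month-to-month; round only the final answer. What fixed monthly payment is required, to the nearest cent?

$13.16

Monthly rate r = 19.7%/12 = 1.64167% = 0.0164167.
Level-payment amortization: P = B₀·r / (1 − (1+r)^(−n)) = 499.89·0.0164167 / (1 − 1.01642^(−60)).
Denominator 1 − (1+r)^(−60) = 0.623562107.
P = 8.20653 / 0.623562107 ≈ 13.16.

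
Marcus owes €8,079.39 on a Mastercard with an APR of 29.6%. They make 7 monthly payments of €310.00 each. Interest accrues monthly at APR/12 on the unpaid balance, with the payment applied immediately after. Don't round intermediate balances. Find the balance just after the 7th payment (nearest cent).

Monthly rate r = 29.6%/12 = 2.46667% = 0.0246667.
Each month: B ← B·(1+r) − €310.00.
Month 1: interest €199.29; balance after payment €7,968.68.
Month 2: interest €196.56; balance after payment €7,855.24.
Month 3: interest €193.76; balance after payment €7,739.01.
Month 4: interest €190.90; balance after payment €7,619.90.
Month 5: interest €187.96; balance after payment €7,497.86.
Month 6: interest €184.95; balance after payment €7,372.81.
Month 7: interest €181.86; balance after payment €7,244.67.

€7,244.67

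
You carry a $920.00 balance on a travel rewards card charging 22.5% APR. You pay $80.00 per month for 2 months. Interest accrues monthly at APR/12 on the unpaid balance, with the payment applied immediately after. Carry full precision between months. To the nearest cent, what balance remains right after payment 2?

$793.32

Monthly rate r = 22.5%/12 = 1.875% = 0.01875.
Each month: B ← B·(1+r) − $80.00.
Month 1: interest $17.25; balance after payment $857.25.
Month 2: interest $16.07; balance after payment $793.32.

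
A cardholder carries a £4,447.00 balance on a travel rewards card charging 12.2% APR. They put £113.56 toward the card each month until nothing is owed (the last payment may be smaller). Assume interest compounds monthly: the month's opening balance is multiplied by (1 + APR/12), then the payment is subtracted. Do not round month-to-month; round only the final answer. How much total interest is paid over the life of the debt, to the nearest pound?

Monthly rate r = 12.2%/12 = 1.01667% = 0.0101667.
Payoff takes n = ⌈−ln(1 − rB₀/P)/ln(1+r)⌉ = ⌈50.192⌉ = 51 payments; the last is £21.87.
Total paid = 50·£113.56 + £21.87 = £5,699.87.
Total interest = total paid − principal = £5,699.87 − £4,447.00 = £1,252.87.

£1,253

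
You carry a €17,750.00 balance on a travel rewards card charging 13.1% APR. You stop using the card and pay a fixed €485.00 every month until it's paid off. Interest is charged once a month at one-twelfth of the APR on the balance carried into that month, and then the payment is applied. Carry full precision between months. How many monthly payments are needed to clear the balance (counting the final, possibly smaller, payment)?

47 payments

Monthly rate r = 13.1%/12 = 1.09167% = 0.0109167.
Recurrence: B ← B·(1+r) − €485.00.
Month 1: interest €193.77; balance after payment €17,458.77.
Month 2: interest €190.59; balance after payment €17,164.36.
Closed form: n = −ln(1 − rB₀/P)/ln(1+r) = −ln(0.60047)/ln(1.01092) ≈ 46.976, so the balance reaches zero during payment 47.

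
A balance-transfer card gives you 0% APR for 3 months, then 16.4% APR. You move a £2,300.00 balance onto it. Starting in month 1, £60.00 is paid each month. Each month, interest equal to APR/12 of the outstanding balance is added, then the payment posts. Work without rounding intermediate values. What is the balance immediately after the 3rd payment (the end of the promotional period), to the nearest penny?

£2,120.00

Promo months 1–3 at r₀ = 0%/12 = 0; months 4+ at r₁ = 16.4%/12 = 0.0136667.
After month 3 (no interest yet): B = £2,300.00 − 3·£60.00 = £2,120.00.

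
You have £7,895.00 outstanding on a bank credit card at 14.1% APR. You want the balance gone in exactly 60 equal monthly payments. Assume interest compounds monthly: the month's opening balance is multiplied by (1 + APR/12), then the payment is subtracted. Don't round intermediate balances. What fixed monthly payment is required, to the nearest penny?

£184.11

Monthly rate r = 14.1%/12 = 1.175% = 0.01175.
Level-payment amortization: P = B₀·r / (1 − (1+r)^(−n)) = 7895.00·0.01175 / (1 − 1.01175^(−60)).
Denominator 1 − (1+r)^(−60) = 0.503856603.
P = 92.7662 / 0.503856603 ≈ 184.11.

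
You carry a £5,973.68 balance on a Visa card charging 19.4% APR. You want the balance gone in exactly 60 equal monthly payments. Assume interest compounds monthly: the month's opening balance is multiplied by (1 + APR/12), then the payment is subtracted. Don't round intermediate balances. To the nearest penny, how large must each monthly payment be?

Monthly rate r = 19.4%/12 = 1.61667% = 0.0161667.
Level-payment amortization: P = B₀·r / (1 − (1+r)^(−n)) = 5973.68·0.0161667 / (1 − 1.01617^(−60)).
Denominator 1 − (1+r)^(−60) = 0.617964851.
P = 96.5745 / 0.617964851 ≈ 156.28.

£156.28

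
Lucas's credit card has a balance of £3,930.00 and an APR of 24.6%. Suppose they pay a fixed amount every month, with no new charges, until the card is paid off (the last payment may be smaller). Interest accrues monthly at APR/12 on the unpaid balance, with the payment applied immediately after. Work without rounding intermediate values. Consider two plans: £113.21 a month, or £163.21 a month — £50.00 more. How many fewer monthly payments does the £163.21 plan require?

28 fewer payments

Monthly rate r = 24.6%/12 = 2.05% = 0.0205.
At £113.21/mo: n = ⌈−ln(1 − rB₀/P)/ln(1+r)⌉ = 62 payments (last £32.02); total interest = total paid − £3,930.00 = £3,007.83.
At £163.21/mo: 34 payments (last £87.47); total interest £1,543.40.
Payments saved = 62 − 34 = 28.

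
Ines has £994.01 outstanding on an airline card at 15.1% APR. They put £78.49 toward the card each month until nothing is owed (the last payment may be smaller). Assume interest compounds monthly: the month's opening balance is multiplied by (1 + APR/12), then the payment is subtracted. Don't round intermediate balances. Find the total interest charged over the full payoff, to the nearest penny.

£95.62

Monthly rate r = 15.1%/12 = 1.25833% = 0.0125833.
Payoff takes n = ⌈−ln(1 − rB₀/P)/ln(1+r)⌉ = ⌈13.882⌉ = 14 payments; the last is £69.26.
Total paid = 13·£78.49 + £69.26 = £1,089.63.
Total interest = total paid − principal = £1,089.63 − £994.01 = £95.62.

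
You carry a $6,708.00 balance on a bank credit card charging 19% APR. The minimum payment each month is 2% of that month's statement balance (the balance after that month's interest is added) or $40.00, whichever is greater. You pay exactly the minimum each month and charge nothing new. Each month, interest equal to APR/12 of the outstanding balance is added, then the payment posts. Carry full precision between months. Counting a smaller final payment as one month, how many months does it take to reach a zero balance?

Monthly rate r = 19%/12 = 1.58333% = 0.0158333.
While 2% of the post-interest balance exceeds $40.00, each month B ← (B·(1+r))·(1 − 0.02), i.e. B shrinks by the factor (1+r)·0.98 = 0.99552.
This holds for months 1–273. Entering month 274 the balance is $1,967.18; 2% of the post-interest balance is now below $40.00, so the flat $40.00 minimum applies from here.
From month 274 a fixed $40.00 at rate r clears $1,967.18 in 97 more payments. Total: 273 + 97 = 370 months.

370 months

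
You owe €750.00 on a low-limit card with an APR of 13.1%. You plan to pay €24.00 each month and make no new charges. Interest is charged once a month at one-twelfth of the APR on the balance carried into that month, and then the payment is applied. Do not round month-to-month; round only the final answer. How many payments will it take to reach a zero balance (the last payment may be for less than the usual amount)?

39 months

Monthly rate r = 13.1%/12 = 1.09167% = 0.0109167.
Recurrence: B ← B·(1+r) − €24.00.
Month 1: interest €8.19; balance after payment €734.19.
Month 2: interest €8.01; balance after payment €718.20.
Closed form: n = −ln(1 − rB₀/P)/ln(1+r) = −ln(0.65885)/ln(1.01092) ≈ 38.430, so the balance reaches zero during payment 39.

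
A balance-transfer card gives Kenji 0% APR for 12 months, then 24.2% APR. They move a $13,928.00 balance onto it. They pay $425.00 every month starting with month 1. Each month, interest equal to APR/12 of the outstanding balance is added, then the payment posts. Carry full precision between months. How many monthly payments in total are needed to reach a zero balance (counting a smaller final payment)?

Promo months 1–12 at r₀ = 0%/12 = 0; months 13+ at r₁ = 24.2%/12 = 0.0201667.
After month 12 (no interest yet): B = $13,928.00 − 12·$425.00 = $8,828.00.
Then at r₁ with $425.00/mo: n₂ = −ln(1 − r₁·B/P)/ln(1+r₁) ≈ 27.19 → 28 more payments.

40 months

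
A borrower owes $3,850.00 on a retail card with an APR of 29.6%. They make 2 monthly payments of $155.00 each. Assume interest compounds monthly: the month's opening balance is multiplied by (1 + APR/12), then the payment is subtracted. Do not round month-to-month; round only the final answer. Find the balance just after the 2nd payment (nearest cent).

$3,728.45

Monthly rate r = 29.6%/12 = 2.46667% = 0.0246667.
Each month: B ← B·(1+r) − $155.00.
Month 1: interest $94.97; balance after payment $3,789.97.
Month 2: interest $93.49; balance after payment $3,728.45.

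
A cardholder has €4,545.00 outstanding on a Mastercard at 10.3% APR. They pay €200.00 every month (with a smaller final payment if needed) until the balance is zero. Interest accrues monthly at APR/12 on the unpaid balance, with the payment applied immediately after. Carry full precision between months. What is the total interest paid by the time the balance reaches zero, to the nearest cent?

€532.78

Monthly rate r = 10.3%/12 = 0.858333% = 0.00858333.
Payoff takes n = ⌈−ln(1 − rB₀/P)/ln(1+r)⌉ = ⌈25.388⌉ = 26 payments; the last is €77.78.
Total paid = 25·€200.00 + €77.78 = €5,077.78.
Total interest = total paid − principal = €5,077.78 − €4,545.00 = €532.78.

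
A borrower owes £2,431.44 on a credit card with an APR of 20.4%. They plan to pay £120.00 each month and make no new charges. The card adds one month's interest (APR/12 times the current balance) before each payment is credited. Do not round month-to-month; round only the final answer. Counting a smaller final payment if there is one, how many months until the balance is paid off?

Monthly rate r = 20.4%/12 = 1.7% = 0.017.
Recurrence: B ← B·(1+r) − £120.00.
Month 1: interest £41.33; balance after payment £2,352.77.
Month 2: interest £40.00; balance after payment £2,272.77.
Closed form: n = −ln(1 − rB₀/P)/ln(1+r) = −ln(0.65555)/ln(1.017) ≈ 25.051, so the balance reaches zero during payment 26.

26 payments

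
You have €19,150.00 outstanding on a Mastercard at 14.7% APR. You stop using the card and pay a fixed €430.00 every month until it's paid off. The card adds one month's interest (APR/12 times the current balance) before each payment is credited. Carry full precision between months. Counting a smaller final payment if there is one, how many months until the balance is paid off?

Monthly rate r = 14.7%/12 = 1.225% = 0.01225.
Recurrence: B ← B·(1+r) − €430.00.
Month 1: interest €234.59; balance after payment €18,954.59.
Month 2: interest €232.19; balance after payment €18,756.78.
Closed form: n = −ln(1 − rB₀/P)/ln(1+r) = −ln(0.45445)/ln(1.01225) ≈ 64.775, so the balance reaches zero during payment 65.

65 months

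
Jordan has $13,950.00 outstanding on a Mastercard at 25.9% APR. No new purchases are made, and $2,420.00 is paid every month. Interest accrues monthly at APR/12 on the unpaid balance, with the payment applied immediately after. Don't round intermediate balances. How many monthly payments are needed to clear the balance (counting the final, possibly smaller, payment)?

7 payments

Monthly rate r = 25.9%/12 = 2.15833% = 0.0215833.
Recurrence: B ← B·(1+r) − $2,420.00.
Month 1: interest $301.09; balance after payment $11,831.09.
Month 2: interest $255.35; balance after payment $9,666.44.
Closed form: n = −ln(1 − rB₀/P)/ln(1+r) = −ln(0.87558)/ln(1.02158) ≈ 6.222, so the balance reaches zero during payment 7.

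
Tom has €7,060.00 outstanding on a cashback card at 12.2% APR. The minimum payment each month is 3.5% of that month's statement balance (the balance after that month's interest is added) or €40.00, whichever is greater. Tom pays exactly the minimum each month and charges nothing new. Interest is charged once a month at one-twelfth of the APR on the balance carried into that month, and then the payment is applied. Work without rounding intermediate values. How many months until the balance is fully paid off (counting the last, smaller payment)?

Monthly rate r = 12.2%/12 = 1.01667% = 0.0101667.
While 3.5% of the post-interest balance exceeds €40.00, each month B ← (B·(1+r))·(1 − 0.035), i.e. B shrinks by the factor (1+r)·0.965 = 0.97481.
This holds for months 1–72. Entering month 73 the balance is €1,124.79; 3.5% of the post-interest balance is now below €40.00, so the flat €40.00 minimum applies from here.
From month 73 a fixed €40.00 at rate r clears €1,124.79 in 34 more payments. Total: 72 + 34 = 106 months.

106 months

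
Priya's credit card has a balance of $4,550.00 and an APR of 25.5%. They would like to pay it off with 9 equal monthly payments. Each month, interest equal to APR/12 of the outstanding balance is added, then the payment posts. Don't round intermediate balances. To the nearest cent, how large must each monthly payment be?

$560.78

Monthly rate r = 25.5%/12 = 2.125% = 0.02125.
Level-payment amortization: P = B₀·r / (1 − (1+r)^(−n)) = 4550.00·0.02125 / (1 − 1.02125^(−9)).
Denominator 1 − (1+r)^(−9) = 0.172417356.
P = 96.6875 / 0.172417356 ≈ 560.78.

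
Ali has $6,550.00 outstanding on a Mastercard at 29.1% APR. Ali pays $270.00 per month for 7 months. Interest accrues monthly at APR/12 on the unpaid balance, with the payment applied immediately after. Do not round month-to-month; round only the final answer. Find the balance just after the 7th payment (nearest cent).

Monthly rate r = 29.1%/12 = 2.425% = 0.02425.
Each month: B ← B·(1+r) − $270.00.
Month 1: interest $158.84; balance after payment $6,438.84.
Month 2: interest $156.14; balance after payment $6,324.98.
Month 3: interest $153.38; balance after payment $6,208.36.
Month 4: interest $150.55; balance after payment $6,088.91.
Month 5: interest $147.66; balance after payment $5,966.57.
Month 6: interest $144.69; balance after payment $5,841.26.
Month 7: interest $141.65; balance after payment $5,712.91.

$5,712.91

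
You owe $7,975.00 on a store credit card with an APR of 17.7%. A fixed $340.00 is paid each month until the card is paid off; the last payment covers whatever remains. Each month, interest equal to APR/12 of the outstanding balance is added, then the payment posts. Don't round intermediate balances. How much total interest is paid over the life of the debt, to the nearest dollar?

Monthly rate r = 17.7%/12 = 1.475% = 0.01475.
Payoff takes n = ⌈−ln(1 − rB₀/P)/ln(1+r)⌉ = ⌈28.999⌉ = 29 payments; the last is $339.60.
Total paid = 28·$340.00 + $339.60 = $9,859.60.
Total interest = total paid − principal = $9,859.60 − $7,975.00 = $1,884.60.

$1,885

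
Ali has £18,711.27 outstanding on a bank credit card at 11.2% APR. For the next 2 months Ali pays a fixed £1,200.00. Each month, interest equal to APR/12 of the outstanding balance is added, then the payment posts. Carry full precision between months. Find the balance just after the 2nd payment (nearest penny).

Monthly rate r = 11.2%/12 = 0.933333% = 0.00933333.
Each month: B ← B·(1+r) − £1,200.00.
Month 1: interest £174.64; balance after payment £17,685.91.
Month 2: interest £165.07; balance after payment £16,650.98.

£16,650.98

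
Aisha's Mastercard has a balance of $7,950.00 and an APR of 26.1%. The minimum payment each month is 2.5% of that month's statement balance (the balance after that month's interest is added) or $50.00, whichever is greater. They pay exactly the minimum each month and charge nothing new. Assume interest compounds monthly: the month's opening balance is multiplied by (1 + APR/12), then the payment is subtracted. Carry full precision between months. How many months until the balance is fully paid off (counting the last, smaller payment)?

Monthly rate r = 26.1%/12 = 2.175% = 0.02175.
While 2.5% of the post-interest balance exceeds $50.00, each month B ← (B·(1+r))·(1 − 0.025), i.e. B shrinks by the factor (1+r)·0.975 = 0.99621.
This holds for months 1–369. Entering month 370 the balance is $1,955.44; 2.5% of the post-interest balance is now below $50.00, so the flat $50.00 minimum applies from here.
From month 370 a fixed $50.00 at rate r clears $1,955.44 in 89 more payments. Total: 369 + 89 = 458 months.

458 months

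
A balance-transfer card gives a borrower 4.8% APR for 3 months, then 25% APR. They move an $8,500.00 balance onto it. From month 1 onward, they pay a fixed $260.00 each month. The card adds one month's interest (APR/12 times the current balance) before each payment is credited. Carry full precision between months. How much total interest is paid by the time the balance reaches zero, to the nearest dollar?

Promo months 1–3 at r₀ = 4.8%/12 = 0.004; months 4+ at r₁ = 25%/12 = 0.0208333.
After month 3: iterate B ← B·(1+r₀) − $260.00 for 3 months → $7,819.28.
Then at r₁ with $260.00/mo: n₂ = −ln(1 − r₁·B/P)/ln(1+r₁) ≈ 47.77 → 48 more payments.
Total paid = 50·$260.00 + $200.36 = $13,200.36; interest = $13,200.36 − $8,500.00 = $4,700.36.

$4,700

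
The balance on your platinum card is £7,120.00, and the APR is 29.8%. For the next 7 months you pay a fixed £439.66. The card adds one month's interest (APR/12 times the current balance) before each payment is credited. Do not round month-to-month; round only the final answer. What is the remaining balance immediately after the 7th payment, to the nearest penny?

£5,137.18

Monthly rate r = 29.8%/12 = 2.48333% = 0.0248333.
Each month: B ← B·(1+r) − £439.66.
Month 1: interest £176.81; balance after payment £6,857.15.
Month 2: interest £170.29; balance after payment £6,587.78.
Month 3: interest £163.60; balance after payment £6,311.72.
Month 4: interest £156.74; balance after payment £6,028.80.
Month 5: interest £149.72; balance after payment £5,738.85.
Month 6: interest £142.51; balance after payment £5,441.71.
Month 7: interest £135.14; balance after payment £5,137.18.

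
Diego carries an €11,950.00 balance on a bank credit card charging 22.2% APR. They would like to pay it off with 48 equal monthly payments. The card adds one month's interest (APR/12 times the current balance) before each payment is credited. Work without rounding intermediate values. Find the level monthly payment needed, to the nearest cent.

Monthly rate r = 22.2%/12 = 1.85% = 0.0185.
Level-payment amortization: P = B₀·r / (1 − (1+r)^(−n)) = 11950.00·0.0185 / (1 − 1.0185^(−48)).
Denominator 1 − (1+r)^(−48) = 0.585169768.
P = 221.075 / 0.585169768 ≈ 377.80.

€377.80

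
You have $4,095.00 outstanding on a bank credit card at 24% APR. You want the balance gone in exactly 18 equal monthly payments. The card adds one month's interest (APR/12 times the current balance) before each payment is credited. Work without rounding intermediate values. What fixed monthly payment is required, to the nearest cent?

Monthly rate r = 24%/12 = 2% = 0.02.
Level-payment amortization: P = B₀·r / (1 − (1+r)^(−n)) = 4095.00·0.02 / (1 − 1.02^(−18)).
Denominator 1 − (1+r)^(−18) = 0.299840625.
P = 81.9 / 0.299840625 ≈ 273.15.

$273.15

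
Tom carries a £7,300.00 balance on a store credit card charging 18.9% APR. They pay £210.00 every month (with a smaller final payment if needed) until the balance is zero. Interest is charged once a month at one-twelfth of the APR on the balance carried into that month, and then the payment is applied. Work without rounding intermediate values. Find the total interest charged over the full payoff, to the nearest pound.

£3,356

Monthly rate r = 18.9%/12 = 1.575% = 0.01575.
Payoff takes n = ⌈−ln(1 − rB₀/P)/ln(1+r)⌉ = ⌈50.743⌉ = 51 payments; the last is £156.26.
Total paid = 50·£210.00 + £156.26 = £10,656.26.
Total interest = total paid − principal = £10,656.26 − £7,300.00 = £3,356.26.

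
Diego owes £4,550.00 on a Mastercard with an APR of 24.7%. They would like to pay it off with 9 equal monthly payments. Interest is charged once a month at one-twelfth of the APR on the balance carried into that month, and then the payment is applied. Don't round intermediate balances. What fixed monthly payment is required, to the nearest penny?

£559.00

Monthly rate r = 24.7%/12 = 2.05833% = 0.0205833.
Level-payment amortization: P = B₀·r / (1 − (1+r)^(−n)) = 4550.00·0.0205833 / (1 − 1.02058^(−9)).
Denominator 1 − (1+r)^(−9) = 0.167539273.
P = 93.6542 / 0.167539273 ≈ 559.00.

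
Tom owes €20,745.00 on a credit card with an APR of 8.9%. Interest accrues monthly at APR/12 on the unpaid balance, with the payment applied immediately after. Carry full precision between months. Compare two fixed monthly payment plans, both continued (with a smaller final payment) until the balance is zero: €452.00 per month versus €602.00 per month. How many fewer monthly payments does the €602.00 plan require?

17 fewer payments

Monthly rate r = 8.9%/12 = 0.741667% = 0.00741667.
At €452.00/mo: n = ⌈−ln(1 − rB₀/P)/ln(1+r)⌉ = 57 payments (last €141.91); total interest = total paid − €20,745.00 = €4,708.91.
At €602.00/mo: 40 payments (last €567.66); total interest €3,300.66.
Payments saved = 57 − 40 = 17.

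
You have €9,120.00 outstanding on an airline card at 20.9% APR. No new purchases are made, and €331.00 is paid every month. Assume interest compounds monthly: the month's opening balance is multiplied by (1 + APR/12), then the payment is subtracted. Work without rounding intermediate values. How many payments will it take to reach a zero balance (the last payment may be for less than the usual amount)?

38 months

Monthly rate r = 20.9%/12 = 1.74167% = 0.0174167.
Recurrence: B ← B·(1+r) − €331.00.
Month 1: interest €158.84; balance after payment €8,947.84.
Month 2: interest €155.84; balance after payment €8,772.68.
Closed form: n = −ln(1 − rB₀/P)/ln(1+r) = −ln(0.52012)/ln(1.01742) ≈ 37.859, so the balance reaches zero during payment 38.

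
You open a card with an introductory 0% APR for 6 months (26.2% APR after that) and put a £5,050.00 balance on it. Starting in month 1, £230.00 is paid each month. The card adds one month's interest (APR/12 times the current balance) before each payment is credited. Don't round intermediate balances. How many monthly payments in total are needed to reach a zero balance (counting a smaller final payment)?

26 months

Promo months 1–6 at r₀ = 0%/12 = 0; months 7+ at r₁ = 26.2%/12 = 0.0218333.
After month 6 (no interest yet): B = £5,050.00 − 6·£230.00 = £3,670.00.
Then at r₁ with £230.00/mo: n₂ = −ln(1 − r₁·B/P)/ln(1+r₁) ≈ 19.83 → 20 more payments.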